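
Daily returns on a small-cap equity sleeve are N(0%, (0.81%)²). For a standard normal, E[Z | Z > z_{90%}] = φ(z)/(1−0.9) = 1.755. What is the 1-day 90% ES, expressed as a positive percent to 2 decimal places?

1.42%

ES = 0.81% × 1.755 = 1.422%.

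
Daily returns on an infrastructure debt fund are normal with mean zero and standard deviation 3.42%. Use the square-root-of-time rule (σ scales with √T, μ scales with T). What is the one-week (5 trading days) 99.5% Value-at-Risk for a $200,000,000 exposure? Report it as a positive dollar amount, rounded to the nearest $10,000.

$39,400,000

At 99.5%, z = 2.576.
σ_{5d} = 3.42% × √5 = 7.647%.
VaR = 2.576 × 7.647% = 19.699%.
On $200,000,000: 0.19699 × $200,000,000 = $39,398,000.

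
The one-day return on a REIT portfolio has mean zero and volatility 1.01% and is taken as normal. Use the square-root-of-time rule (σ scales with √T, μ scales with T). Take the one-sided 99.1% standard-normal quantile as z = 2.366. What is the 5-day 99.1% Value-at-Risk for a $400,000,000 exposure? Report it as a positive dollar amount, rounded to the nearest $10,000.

σ_{5d} = 1.01% × √5 = 2.258%.
VaR = 2.366 × 2.258% = 5.342%.
On $400,000,000: 0.05342 × $400,000,000 = $21,368,000.

$21,370,000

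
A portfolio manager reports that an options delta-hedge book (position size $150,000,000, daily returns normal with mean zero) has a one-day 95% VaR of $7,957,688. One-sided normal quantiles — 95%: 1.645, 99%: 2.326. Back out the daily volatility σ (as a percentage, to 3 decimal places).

3.225%

VaR as a fraction: $7,957,688 / $150,000,000 = 5.305%.
σ = VaR / z = 5.305% / 1.645 = 3.225%.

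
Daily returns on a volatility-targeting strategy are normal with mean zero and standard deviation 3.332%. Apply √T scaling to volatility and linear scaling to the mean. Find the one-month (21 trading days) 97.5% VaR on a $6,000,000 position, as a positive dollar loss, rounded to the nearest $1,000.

At 97.5%, z = 1.960.
σ_{21d} = 3.332% × √21 = 15.269%.
VaR = 1.960 × 15.269% = 29.927%.
On $6,000,000: 0.29927 × $6,000,000 = $1,795,620.

$1,796,000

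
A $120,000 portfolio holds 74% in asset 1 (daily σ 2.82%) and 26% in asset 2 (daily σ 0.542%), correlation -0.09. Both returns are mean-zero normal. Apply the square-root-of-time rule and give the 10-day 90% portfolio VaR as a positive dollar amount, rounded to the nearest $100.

$10,100

σ_p = √(0.74²·2.82² + 0.26²·0.542² + 2·-0.09·0.74·0.26·2.82·0.542) = 2.079%.
σ_{10d} = 2.079% × √10 = 6.574%.
z(90%) = 1.282.
VaR = 1.282 × 6.574% = 8.428%; on $120,000 that is $10,114.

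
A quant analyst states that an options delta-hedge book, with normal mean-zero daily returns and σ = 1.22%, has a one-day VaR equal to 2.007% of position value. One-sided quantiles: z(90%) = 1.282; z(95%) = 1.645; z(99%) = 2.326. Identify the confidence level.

Implied z = VaR/σ = 2.007 / 1.22 = 1.645.
This matches z(95%) = 1.645.

95%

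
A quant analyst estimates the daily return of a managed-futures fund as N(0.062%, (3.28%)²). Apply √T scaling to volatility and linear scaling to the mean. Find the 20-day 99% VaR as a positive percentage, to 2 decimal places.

At 99%, z = 2.326.
σ_{20d} = 3.28% × √20 = 14.669%; μ_{20d} = 20 × 0.062% = 1.240%.
VaR = −(1.240%) + 2.326 × 14.669% = 32.880%.

32.88%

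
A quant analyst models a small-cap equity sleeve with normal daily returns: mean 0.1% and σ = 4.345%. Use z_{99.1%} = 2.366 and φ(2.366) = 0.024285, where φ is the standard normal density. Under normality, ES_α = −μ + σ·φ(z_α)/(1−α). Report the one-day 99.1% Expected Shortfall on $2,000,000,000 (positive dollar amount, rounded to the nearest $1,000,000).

$232,000,000

Tail multiplier: φ(z)/(1−α) = 0.024285 / 0.009 = 2.698.
ES = −(0.1%) + 4.345% × 2.698 = 11.623%.
On $2,000,000,000: 0.11623 × $2,000,000,000 = $232,460,000.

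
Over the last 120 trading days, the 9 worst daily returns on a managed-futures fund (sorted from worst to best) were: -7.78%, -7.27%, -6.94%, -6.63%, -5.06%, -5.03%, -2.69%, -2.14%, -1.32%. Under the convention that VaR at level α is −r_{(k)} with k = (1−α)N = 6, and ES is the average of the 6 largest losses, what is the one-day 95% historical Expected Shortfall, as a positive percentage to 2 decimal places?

6.45%

The 6 worst returns sum to -38.71%.
ES = −(-38.71%) / 6 = 6.4516…% ≈ 6.45%.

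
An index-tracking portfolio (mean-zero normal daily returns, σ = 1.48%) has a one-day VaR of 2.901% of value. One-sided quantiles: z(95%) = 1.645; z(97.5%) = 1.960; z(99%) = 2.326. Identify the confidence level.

97.5%

Implied z = VaR/σ = 2.901 / 1.48 = 1.960.
This matches z(97.5%) = 1.960.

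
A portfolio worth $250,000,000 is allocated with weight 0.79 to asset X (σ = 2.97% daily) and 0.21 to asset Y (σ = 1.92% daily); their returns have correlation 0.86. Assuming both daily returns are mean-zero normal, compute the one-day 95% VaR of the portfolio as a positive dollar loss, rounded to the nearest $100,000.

$11,100,000

σ_p² = 0.79²·2.97² + 0.21²·1.92² + 2·0.86·0.79·0.21·2.97·1.92 = 7.2949 (%²).
σ_p = √7.2949 = 2.701%.
At 95%, z = 1.645.
VaR = 1.645 × 2.701% = 4.443%; on $250,000,000 that is $11,107,500.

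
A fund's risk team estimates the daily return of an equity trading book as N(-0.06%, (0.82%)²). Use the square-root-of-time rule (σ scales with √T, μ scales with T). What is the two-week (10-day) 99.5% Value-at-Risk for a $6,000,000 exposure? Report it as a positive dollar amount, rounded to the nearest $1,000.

$437,000

At 99.5%, z = 2.576.
σ_{10d} = 0.82% × √10 = 2.593%; μ_{10d} = 10 × -0.06% = -0.600%.
VaR = −(-0.600%) + 2.576 × 2.593% = 7.280%.
On $6,000,000: 0.07280 × $6,000,000 = $436,800.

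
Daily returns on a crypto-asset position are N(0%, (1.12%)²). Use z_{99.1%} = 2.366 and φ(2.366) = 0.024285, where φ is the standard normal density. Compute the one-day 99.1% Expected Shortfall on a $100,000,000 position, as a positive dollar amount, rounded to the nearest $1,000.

$3,022,000

Tail multiplier: φ(z)/(1−α) = 0.024285 / 0.009 = 2.698.
ES = 1.12% × 2.698 = 3.022%.
On $100,000,000: 0.03022 × $100,000,000 = $3,022,000.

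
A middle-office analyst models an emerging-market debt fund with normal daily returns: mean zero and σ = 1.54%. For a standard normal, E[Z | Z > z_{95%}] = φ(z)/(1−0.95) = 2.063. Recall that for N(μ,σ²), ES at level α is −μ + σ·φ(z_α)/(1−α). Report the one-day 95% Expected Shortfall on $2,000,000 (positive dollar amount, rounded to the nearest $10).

ES = 1.54% × 2.063 = 3.177%.
On $2,000,000: 0.03177 × $2,000,000 = $63,540.

$63,540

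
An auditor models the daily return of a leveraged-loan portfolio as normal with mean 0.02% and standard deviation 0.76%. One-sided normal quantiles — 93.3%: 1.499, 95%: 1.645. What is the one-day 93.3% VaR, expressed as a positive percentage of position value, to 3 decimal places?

1.119%

VaR = −μ + z·σ = −(0.02%) + 1.499 × 0.76% = 1.119%.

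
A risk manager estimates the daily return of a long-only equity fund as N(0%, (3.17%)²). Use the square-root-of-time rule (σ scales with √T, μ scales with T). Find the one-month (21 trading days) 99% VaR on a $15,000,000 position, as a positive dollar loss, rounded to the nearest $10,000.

At 99%, z = 2.326.
σ_{21d} = 3.17% × √21 = 14.527%.
VaR = 2.326 × 14.527% = 33.790%.
On $15,000,000: 0.33790 × $15,000,000 = $5,068,500.

$5,070,000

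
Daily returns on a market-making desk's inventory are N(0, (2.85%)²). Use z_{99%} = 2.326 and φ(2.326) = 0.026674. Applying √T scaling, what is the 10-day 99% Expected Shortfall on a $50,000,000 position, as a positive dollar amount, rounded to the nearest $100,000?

$12,000,000

σ_{10d} = 2.85% × √10 = 9.012%.
ES multiplier = φ(z)/(1−α) = 0.026674/0.01 = 2.667.
ES = 9.012% × 2.667 = 24.035%; on $50,000,000: $12,017,500.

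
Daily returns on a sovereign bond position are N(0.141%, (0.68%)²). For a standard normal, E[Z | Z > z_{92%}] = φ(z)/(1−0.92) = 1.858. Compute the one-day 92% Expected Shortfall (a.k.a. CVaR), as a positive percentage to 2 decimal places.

ES = −(0.141%) + 0.68% × 1.858 = 1.122%.

1.12%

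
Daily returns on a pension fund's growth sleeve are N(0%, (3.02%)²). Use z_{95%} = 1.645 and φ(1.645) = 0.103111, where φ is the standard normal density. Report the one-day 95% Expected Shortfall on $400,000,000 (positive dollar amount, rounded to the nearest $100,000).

Tail multiplier: φ(z)/(1−α) = 0.103111 / 0.05 = 2.062.
ES = 3.02% × 2.062 = 6.227%.
On $400,000,000: 0.06227 × $400,000,000 = $24,908,000.

$24,900,000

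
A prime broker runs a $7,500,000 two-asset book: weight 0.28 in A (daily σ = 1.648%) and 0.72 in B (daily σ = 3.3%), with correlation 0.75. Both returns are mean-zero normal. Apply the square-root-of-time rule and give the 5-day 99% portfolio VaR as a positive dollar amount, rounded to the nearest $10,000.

$1,070,000

σ_p = √(0.28²·1.648² + 0.72²·3.3² + 2·0.75·0.28·0.72·1.648·3.3) = 2.739%.
σ_{5d} = 2.739% × √5 = 6.125%.
z(99%) = 2.326.
VaR = 2.326 × 6.125% = 14.247%; on $7,500,000 that is $1,068,525.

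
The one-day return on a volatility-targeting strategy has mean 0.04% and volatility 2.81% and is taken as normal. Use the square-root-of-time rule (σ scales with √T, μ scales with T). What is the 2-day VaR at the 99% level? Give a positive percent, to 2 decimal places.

9.16%

At 99%, z = 2.326.
σ_{2d} = 2.81% × √2 = 3.974%; μ_{2d} = 2 × 0.04% = 0.080%.
VaR = −(0.080%) + 2.326 × 3.974% = 9.164%.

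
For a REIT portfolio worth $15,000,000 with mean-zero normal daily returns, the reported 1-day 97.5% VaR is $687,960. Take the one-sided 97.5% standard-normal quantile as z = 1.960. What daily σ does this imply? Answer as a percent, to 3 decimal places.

2.340%

VaR as a fraction: $687,960 / $15,000,000 = 4.586%.
σ = VaR / z = 4.586% / 1.960 = 2.340%.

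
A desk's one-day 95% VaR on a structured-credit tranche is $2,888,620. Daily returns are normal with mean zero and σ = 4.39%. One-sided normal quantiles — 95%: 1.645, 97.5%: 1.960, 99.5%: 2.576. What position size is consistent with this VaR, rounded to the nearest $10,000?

$40,000,000

VaR as a fraction of value: z·σ = 1.645 × 4.39% = 7.22155%.
Position = $2,888,620 / 0.0722155 = $40,000,000.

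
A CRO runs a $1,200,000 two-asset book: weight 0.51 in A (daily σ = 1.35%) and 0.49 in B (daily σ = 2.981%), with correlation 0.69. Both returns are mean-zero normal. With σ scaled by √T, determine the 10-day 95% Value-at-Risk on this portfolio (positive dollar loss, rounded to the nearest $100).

$124,800

σ_p = √(0.51²·1.35² + 0.49²·2.981² + 2·0.69·0.51·0.49·1.35·2.981) = 1.999%.
σ_{10d} = 1.999% × √10 = 6.321%.
z(95%) = 1.645.
VaR = 1.645 × 6.321% = 10.398%; on $1,200,000 that is $124,776.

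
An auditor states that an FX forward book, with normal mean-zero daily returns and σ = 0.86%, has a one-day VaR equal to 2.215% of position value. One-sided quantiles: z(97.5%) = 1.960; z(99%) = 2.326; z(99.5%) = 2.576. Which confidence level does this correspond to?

99.5%

Implied z = VaR/σ = 2.215 / 0.86 = 2.576.
This matches z(99.5%) = 2.576.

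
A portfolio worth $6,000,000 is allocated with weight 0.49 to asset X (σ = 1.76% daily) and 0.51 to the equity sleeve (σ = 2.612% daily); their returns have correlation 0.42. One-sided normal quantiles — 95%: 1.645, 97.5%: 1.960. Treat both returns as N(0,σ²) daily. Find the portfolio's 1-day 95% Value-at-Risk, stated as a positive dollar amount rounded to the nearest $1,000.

$184,000

σ_p² = 0.49²·1.76² + 0.51²·2.612² + 2·0.42·0.49·0.51·1.76·2.612 = 3.4833 (%²).
σ_p = √3.4833 = 1.866%.
VaR = 1.645 × 1.866% = 3.070%; on $6,000,000 that is $184,200.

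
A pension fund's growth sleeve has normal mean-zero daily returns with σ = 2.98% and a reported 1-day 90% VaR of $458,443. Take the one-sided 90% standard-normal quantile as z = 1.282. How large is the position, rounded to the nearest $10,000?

VaR as a fraction of value: z·σ = 1.282 × 2.98% = 3.82036%.
Position = $458,443 / 0.0382036 = $11,999,995.

$12,000,000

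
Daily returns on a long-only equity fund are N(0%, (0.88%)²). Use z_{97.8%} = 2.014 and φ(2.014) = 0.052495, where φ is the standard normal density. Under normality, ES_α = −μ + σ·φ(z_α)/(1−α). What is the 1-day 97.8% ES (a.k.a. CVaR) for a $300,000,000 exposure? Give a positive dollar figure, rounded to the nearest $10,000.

Tail multiplier: φ(z)/(1−α) = 0.052495 / 0.022 = 2.386.
ES = 0.88% × 2.386 = 2.100%.
On $300,000,000: 0.02100 × $300,000,000 = $6,300,000.

$6,300,000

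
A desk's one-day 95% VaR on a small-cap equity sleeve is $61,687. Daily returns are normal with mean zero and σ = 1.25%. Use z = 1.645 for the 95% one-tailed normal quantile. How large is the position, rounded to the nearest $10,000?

VaR as a fraction of value: z·σ = 1.645 × 1.25% = 2.05625%.
Position = $61,687 / 0.0205625 = $2,999,976.

$3,000,000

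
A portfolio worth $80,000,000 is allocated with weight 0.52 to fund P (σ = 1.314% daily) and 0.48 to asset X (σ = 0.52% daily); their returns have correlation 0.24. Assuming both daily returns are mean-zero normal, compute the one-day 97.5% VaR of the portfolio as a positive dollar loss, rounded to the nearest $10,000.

$1,230,000

σ_p² = 0.52²·1.314² + 0.48²·0.52² + 2·0.24·0.52·0.48·1.314·0.52 = 0.6110 (%²).
σ_p = √0.6110 = 0.782%.
At 97.5%, z = 1.960.
VaR = 1.960 × 0.782% = 1.533%; on $80,000,000 that is $1,226,400.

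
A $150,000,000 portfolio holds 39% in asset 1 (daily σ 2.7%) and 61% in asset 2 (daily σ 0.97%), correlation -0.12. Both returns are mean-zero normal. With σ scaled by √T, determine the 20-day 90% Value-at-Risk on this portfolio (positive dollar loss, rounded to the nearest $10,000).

σ_p = √(0.39²·2.7² + 0.61²·0.97² + 2·-0.12·0.39·0.61·2.7·0.97) = 1.144%.
σ_{20d} = 1.144% × √20 = 5.116%.
z(90%) = 1.282.
VaR = 1.282 × 5.116% = 6.559%; on $150,000,000 that is $9,838,500.

$9,840,000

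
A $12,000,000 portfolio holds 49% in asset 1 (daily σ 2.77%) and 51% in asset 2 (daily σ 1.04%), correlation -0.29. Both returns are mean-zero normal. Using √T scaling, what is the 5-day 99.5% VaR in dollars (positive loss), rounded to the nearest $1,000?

σ_p = √(0.49²·2.77² + 0.51²·1.04² + 2·-0.29·0.49·0.51·2.77·1.04) = 1.306%.
σ_{5d} = 1.306% × √5 = 2.920%.
z(99.5%) = 2.576.
VaR = 2.576 × 2.920% = 7.522%; on $12,000,000 that is $902,640.

$903,000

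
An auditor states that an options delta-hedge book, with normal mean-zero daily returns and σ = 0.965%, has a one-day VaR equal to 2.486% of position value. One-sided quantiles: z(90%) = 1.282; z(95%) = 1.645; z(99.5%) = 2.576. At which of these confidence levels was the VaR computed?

99.5%

Implied z = VaR/σ = 2.486 / 0.965 = 2.576.
This matches z(99.5%) = 2.576.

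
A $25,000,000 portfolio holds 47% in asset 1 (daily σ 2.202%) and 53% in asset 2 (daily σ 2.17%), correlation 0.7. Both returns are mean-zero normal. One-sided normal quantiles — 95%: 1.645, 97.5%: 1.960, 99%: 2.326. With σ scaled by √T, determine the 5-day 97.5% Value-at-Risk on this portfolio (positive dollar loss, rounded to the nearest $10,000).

σ_p = √(0.47²·2.202² + 0.53²·2.17² + 2·0.7·0.47·0.53·2.202·2.17) = 2.015%.
σ_{5d} = 2.015% × √5 = 4.506%.
VaR = 1.960 × 4.506% = 8.832%; on $25,000,000 that is $2,208,000.

$2,210,000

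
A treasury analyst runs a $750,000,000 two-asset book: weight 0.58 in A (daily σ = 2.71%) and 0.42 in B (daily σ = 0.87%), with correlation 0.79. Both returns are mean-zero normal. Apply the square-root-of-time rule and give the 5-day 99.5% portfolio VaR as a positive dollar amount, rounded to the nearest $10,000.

σ_p = √(0.58²·2.71² + 0.42²·0.87² + 2·0.79·0.58·0.42·2.71·0.87) = 1.874%.
σ_{5d} = 1.874% × √5 = 4.190%.
z(99.5%) = 2.576.
VaR = 2.576 × 4.190% = 10.793%; on $750,000,000 that is $80,947,500.

$80,950,000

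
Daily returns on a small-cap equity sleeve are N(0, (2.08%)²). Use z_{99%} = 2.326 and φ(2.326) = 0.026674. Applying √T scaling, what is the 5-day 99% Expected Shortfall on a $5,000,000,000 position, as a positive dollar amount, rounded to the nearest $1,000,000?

$620,000,000

σ_{5d} = 2.08% × √5 = 4.651%.
ES multiplier = φ(z)/(1−α) = 0.026674/0.01 = 2.667.
ES = 4.651% × 2.667 = 12.404%; on $5,000,000,000: $620,200,000.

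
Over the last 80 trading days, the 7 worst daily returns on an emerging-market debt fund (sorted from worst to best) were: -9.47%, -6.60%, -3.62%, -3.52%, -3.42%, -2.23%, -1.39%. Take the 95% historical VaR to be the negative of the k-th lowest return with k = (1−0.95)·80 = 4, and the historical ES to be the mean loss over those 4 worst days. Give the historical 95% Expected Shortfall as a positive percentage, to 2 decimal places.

5.80%

The 4 worst returns sum to -23.21%.
ES = −(-23.21%) / 4 = 5.8025% ≈ 5.80%.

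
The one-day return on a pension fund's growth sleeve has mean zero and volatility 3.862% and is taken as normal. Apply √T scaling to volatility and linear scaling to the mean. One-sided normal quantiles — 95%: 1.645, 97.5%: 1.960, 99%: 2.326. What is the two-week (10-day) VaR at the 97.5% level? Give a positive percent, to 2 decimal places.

σ_{10d} = 3.862% × √10 = 12.213%.
VaR = 1.960 × 12.213% = 23.937%.

23.94%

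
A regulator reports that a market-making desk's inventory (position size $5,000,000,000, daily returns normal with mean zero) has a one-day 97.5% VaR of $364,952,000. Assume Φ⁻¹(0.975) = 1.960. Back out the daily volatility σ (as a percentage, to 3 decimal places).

VaR as a fraction: $364,952,000 / $5,000,000,000 = 7.299%.
σ = VaR / z = 7.299% / 1.960 = 3.724%.

3.724%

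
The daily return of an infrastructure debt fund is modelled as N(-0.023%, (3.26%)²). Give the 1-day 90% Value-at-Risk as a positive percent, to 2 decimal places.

At 90% one-sided, z = 1.282.
VaR = −μ + z·σ = −(-0.023%) + 1.282 × 3.26% = 4.202%.

4.20%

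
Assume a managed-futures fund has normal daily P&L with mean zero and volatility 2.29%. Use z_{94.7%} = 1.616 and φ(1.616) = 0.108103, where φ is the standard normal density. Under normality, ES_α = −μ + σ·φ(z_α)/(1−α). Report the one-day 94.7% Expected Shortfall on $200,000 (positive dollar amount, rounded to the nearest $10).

$9,340

Tail multiplier: φ(z)/(1−α) = 0.108103 / 0.053 = 2.040.
ES = 2.29% × 2.040 = 4.672%.
On $200,000: 0.04672 × $200,000 = $9,344.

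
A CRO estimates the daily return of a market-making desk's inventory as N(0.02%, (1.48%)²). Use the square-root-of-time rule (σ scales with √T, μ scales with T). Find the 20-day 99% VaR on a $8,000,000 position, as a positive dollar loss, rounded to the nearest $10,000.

At 99%, z = 2.326.
σ_{20d} = 1.48% × √20 = 6.619%; μ_{20d} = 20 × 0.02% = 0.400%.
VaR = −(0.400%) + 2.326 × 6.619% = 14.996%.
On $8,000,000: 0.14996 × $8,000,000 = $1,199,680.

$1,200,000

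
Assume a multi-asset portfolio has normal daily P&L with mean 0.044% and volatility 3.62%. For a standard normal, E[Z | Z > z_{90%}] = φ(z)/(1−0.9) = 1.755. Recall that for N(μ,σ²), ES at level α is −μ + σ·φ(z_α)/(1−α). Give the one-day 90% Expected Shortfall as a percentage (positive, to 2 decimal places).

6.31%

ES = −(0.044%) + 3.62% × 1.755 = 6.309%.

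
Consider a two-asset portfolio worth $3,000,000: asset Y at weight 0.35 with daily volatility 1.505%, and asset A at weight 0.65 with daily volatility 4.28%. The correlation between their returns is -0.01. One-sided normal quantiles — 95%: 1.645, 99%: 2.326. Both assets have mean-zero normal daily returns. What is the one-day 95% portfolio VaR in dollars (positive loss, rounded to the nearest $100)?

$139,500

σ_p² = 0.35²·1.505² + 0.65²·4.28² + 2·-0.01·0.35·0.65·1.505·4.28 = 7.9877 (%²).
σ_p = √7.9877 = 2.826%.
VaR = 1.645 × 2.826% = 4.649%; on $3,000,000 that is $139,470.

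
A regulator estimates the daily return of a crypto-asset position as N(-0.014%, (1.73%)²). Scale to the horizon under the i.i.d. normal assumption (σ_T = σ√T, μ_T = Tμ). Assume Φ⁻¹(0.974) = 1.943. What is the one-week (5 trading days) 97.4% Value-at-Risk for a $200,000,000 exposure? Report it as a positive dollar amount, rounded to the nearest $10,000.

$15,170,000

σ_{5d} = 1.73% × √5 = 3.868%; μ_{5d} = 5 × -0.014% = -0.070%.
VaR = −(-0.070%) + 1.943 × 3.868% = 7.586%.
On $200,000,000: 0.07586 × $200,000,000 = $15,172,000.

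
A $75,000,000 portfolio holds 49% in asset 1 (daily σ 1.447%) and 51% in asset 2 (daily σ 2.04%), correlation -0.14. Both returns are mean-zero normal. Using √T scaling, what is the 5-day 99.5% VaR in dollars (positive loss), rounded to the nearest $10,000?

σ_p = √(0.49²·1.447² + 0.51²·2.04² + 2·-0.14·0.49·0.51·1.447·2.04) = 1.174%.
σ_{5d} = 1.174% × √5 = 2.625%.
z(99.5%) = 2.576.
VaR = 2.576 × 2.625% = 6.762%; on $75,000,000 that is $5,071,500.

$5,070,000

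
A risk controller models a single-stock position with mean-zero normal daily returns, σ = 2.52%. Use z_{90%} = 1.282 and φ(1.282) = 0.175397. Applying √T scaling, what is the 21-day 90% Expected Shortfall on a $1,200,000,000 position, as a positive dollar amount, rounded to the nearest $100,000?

σ_{21d} = 2.52% × √21 = 11.548%.
ES multiplier = φ(z)/(1−α) = 0.175397/0.1 = 1.754.
ES = 11.548% × 1.754 = 20.255%; on $1,200,000,000: $243,060,000.

$243,100,000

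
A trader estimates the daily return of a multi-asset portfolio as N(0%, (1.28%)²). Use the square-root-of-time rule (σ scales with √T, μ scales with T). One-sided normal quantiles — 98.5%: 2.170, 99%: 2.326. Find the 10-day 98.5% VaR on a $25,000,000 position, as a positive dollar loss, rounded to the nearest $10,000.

$2,200,000

σ_{10d} = 1.28% × √10 = 4.048%.
VaR = 2.170 × 4.048% = 8.784%.
On $25,000,000: 0.08784 × $25,000,000 = $2,196,000.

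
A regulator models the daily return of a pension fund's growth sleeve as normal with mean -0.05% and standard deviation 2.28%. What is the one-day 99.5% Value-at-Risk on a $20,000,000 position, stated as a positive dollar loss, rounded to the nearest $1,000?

At 99.5% one-sided, z = 2.576.
VaR = −μ + z·σ = −(-0.05%) + 2.576 × 2.28% = 5.923%.
On $20,000,000: 0.05923 × $20,000,000 = $1,184,600.

$1,185,000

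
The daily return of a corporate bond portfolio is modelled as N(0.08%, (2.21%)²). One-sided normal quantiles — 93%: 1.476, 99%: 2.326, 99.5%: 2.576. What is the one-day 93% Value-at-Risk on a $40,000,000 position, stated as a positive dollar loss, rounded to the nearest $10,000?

$1,270,000

VaR = −μ + z·σ = −(0.08%) + 1.476 × 2.21% = 3.182%.
On $40,000,000: 0.03182 × $40,000,000 = $1,272,800.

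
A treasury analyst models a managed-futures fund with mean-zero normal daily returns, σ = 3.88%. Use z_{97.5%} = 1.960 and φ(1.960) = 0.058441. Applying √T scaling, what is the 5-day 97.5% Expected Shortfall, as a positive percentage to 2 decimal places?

20.28%

σ_{5d} = 3.88% × √5 = 8.676%.
ES multiplier = φ(z)/(1−α) = 0.058441/0.025 = 2.338.
ES = 8.676% × 2.338 = 20.284%.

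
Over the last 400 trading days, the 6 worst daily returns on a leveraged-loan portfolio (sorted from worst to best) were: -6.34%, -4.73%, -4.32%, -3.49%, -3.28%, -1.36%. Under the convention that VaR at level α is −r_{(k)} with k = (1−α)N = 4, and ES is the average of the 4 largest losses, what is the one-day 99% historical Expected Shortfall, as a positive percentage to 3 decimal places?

The 4 worst returns sum to -18.88%.
ES = −(-18.88%) / 4 = 4.72% ≈ 4.720%.

4.720%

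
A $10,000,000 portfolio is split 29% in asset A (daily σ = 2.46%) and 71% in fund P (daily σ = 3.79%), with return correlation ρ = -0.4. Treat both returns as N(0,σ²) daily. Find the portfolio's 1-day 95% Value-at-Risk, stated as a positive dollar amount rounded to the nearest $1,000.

$410,000

σ_p² = 0.29²·2.46² + 0.71²·3.79² + 2·-0.4·0.29·0.71·2.46·3.79 = 6.2141 (%²).
σ_p = √6.2141 = 2.493%.
At 95%, z = 1.645.
VaR = 1.645 × 2.493% = 4.101%; on $10,000,000 that is $410,100.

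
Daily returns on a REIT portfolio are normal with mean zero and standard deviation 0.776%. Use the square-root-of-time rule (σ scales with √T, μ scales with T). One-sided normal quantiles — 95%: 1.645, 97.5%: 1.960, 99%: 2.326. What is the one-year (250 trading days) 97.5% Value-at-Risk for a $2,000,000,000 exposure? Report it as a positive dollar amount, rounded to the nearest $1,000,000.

σ_{250d} = 0.776% × √250 = 12.270%.
VaR = 1.960 × 12.270% = 24.049%.
On $2,000,000,000: 0.24049 × $2,000,000,000 = $480,980,000.

$481,000,000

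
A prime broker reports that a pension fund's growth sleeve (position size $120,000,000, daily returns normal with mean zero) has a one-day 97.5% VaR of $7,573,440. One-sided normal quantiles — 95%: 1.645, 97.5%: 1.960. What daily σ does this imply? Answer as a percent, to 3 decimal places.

3.220%

VaR as a fraction: $7,573,440 / $120,000,000 = 6.311%.
σ = VaR / z = 6.311% / 1.960 = 3.220%.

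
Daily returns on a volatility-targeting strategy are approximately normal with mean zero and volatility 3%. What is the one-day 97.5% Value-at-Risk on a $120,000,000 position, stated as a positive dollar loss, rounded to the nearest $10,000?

$7,060,000

At 97.5% one-sided, z = 1.960.
VaR = z·σ = 1.960 × 3% = 5.880%.
On $120,000,000: 0.05880 × $120,000,000 = $7,056,000.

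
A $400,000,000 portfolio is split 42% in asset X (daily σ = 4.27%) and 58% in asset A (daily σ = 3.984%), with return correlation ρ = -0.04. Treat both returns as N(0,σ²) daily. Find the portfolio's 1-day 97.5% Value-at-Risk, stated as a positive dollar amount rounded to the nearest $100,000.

σ_p² = 0.42²·4.27² + 0.58²·3.984² + 2·-0.04·0.42·0.58·4.27·3.984 = 8.2242 (%²).
σ_p = √8.2242 = 2.868%.
At 97.5%, z = 1.960.
VaR = 1.960 × 2.868% = 5.621%; on $400,000,000 that is $22,484,000.

$22,500,000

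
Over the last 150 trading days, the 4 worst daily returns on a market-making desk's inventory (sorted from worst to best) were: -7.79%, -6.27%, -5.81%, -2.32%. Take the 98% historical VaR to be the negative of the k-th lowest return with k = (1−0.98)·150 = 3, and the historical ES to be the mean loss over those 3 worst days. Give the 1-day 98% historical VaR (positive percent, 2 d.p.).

k = 3; the 3rd lowest return is -5.81%, so VaR = 5.81%.

5.81%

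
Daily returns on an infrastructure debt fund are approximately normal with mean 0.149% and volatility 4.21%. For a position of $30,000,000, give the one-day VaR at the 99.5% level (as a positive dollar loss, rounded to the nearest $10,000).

At 99.5% one-sided, z = 2.576.
VaR = −μ + z·σ = −(0.149%) + 2.576 × 4.21% = 10.696%.
On $30,000,000: 0.10696 × $30,000,000 = $3,208,800.

$3,210,000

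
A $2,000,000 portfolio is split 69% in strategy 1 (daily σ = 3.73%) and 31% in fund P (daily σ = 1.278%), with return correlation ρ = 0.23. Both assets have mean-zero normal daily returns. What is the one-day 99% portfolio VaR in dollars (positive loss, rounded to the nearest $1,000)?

$125,000

σ_p² = 0.69²·3.73² + 0.31²·1.278² + 2·0.23·0.69·0.31·3.73·1.278 = 7.2499 (%²).
σ_p = √7.2499 = 2.693%.
At 99%, z = 2.326.
VaR = 2.326 × 2.693% = 6.264%; on $2,000,000 that is $125,280.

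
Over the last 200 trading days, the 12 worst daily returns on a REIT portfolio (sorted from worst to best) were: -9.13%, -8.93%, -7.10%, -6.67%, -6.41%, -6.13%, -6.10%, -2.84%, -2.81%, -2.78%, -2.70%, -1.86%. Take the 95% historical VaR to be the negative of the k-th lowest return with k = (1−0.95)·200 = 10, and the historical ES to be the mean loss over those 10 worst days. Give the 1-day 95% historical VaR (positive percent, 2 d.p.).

2.78%

k = 10; the 10th lowest return is -2.78%, so VaR = 2.78%.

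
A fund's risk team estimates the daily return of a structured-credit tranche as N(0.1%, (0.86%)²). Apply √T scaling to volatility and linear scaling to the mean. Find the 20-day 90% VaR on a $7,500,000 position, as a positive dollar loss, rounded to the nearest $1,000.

At 90%, z = 1.282.
σ_{20d} = 0.86% × √20 = 3.846%; μ_{20d} = 20 × 0.1% = 2.000%.
VaR = −(2.000%) + 1.282 × 3.846% = 2.931%.
On $7,500,000: 0.02931 × $7,500,000 = $219,825.

$220,000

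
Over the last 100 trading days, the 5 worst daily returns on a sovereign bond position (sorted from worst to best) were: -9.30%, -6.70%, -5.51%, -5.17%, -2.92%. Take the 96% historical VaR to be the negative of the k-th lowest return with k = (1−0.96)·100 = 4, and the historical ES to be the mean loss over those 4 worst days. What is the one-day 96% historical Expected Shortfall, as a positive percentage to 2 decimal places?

6.67%

The 4 worst returns sum to -26.68%.
ES = −(-26.68%) / 4 = 6.67%.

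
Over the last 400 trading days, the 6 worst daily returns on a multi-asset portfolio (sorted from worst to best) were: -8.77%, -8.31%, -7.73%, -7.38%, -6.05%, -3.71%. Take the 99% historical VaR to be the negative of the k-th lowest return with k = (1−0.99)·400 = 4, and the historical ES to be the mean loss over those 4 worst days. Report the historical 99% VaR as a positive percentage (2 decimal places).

k = 4; the 4th lowest return is -7.38%, so VaR = 7.38%.

7.38%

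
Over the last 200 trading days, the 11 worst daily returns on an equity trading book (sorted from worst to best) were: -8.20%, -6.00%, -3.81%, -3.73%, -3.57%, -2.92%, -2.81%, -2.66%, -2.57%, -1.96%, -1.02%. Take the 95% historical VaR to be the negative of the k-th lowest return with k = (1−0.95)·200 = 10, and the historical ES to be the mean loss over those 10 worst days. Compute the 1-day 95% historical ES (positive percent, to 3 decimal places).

3.823%

The 10 worst returns sum to -38.23%.
ES = −(-38.23%) / 10 = 3.823%.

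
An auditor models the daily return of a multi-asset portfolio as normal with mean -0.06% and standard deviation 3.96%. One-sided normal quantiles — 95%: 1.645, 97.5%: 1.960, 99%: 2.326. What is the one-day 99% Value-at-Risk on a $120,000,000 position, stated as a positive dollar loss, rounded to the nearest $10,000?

VaR = −μ + z·σ = −(-0.06%) + 2.326 × 3.96% = 9.271%.
On $120,000,000: 0.09271 × $120,000,000 = $11,125,200.

$11,130,000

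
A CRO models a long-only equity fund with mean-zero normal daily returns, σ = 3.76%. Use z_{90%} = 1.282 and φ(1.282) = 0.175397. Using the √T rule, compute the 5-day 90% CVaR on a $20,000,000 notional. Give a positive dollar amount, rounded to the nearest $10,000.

$2,950,000

σ_{5d} = 3.76% × √5 = 8.408%.
ES multiplier = φ(z)/(1−α) = 0.175397/0.1 = 1.754.
ES = 8.408% × 1.754 = 14.748%; on $20,000,000: $2,949,600.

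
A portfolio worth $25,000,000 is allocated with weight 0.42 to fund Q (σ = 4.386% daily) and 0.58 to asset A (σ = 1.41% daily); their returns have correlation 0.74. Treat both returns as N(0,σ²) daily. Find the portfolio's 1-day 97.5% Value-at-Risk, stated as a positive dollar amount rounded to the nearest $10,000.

σ_p² = 0.42²·4.386² + 0.58²·1.41² + 2·0.74·0.42·0.58·4.386·1.41 = 6.2918 (%²).
σ_p = √6.2918 = 2.508%.
At 97.5%, z = 1.960.
VaR = 1.960 × 2.508% = 4.916%; on $25,000,000 that is $1,229,000.

$1,230,000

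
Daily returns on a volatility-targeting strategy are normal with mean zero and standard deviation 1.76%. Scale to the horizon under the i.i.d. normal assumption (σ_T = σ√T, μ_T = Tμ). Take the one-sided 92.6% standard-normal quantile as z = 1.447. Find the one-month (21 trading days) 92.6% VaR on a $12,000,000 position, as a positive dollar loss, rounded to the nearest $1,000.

$1,400,000

σ_{21d} = 1.76% × √21 = 8.065%.
VaR = 1.447 × 8.065% = 11.670%.
On $12,000,000: 0.11670 × $12,000,000 = $1,400,400.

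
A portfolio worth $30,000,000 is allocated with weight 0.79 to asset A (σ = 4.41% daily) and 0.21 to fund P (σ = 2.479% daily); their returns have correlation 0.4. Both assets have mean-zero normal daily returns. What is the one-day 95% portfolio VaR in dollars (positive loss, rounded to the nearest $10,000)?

$1,840,000

σ_p² = 0.79²·4.41² + 0.21²·2.479² + 2·0.4·0.79·0.21·4.41·2.479 = 13.8595 (%²).
σ_p = √13.8595 = 3.723%.
At 95%, z = 1.645.
VaR = 1.645 × 3.723% = 6.124%; on $30,000,000 that is $1,837,200.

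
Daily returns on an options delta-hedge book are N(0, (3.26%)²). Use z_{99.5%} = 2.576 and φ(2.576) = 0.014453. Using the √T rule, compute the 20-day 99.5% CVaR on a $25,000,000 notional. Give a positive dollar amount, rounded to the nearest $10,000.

σ_{20d} = 3.26% × √20 = 14.579%.
ES multiplier = φ(z)/(1−α) = 0.014453/0.005 = 2.891.
ES = 14.579% × 2.891 = 42.148%; on $25,000,000: $10,537,000.

$10,540,000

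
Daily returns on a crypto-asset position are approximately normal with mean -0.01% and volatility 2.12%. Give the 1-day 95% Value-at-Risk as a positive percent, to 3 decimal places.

3.497%

At 95% one-sided, z = 1.645.
VaR = −μ + z·σ = −(-0.01%) + 1.645 × 2.12% = 3.497%.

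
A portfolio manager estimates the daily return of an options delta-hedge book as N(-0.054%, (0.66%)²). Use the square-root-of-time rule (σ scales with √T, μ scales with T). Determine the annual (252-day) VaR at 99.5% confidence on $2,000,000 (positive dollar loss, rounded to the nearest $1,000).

$812,000

At 99.5%, z = 2.576.
σ_{252d} = 0.66% × √252 = 10.477%; μ_{252d} = 252 × -0.054% = -13.608%.
VaR = −(-13.608%) + 2.576 × 10.477% = 40.597%.
On $2,000,000: 0.40597 × $2,000,000 = $811,940.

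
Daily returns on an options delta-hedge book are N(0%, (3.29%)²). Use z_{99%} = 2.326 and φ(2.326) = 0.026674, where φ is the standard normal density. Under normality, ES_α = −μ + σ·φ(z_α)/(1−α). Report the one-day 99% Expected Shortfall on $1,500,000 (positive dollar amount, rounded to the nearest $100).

Tail multiplier: φ(z)/(1−α) = 0.026674 / 0.01 = 2.667.
ES = 3.29% × 2.667 = 8.774%.
On $1,500,000: 0.08774 × $1,500,000 = $131,610.

$131,600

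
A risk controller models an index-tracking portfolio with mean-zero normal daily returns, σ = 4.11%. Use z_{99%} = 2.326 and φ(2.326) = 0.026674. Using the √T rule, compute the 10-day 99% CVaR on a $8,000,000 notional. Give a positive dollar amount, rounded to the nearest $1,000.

$2,773,000

σ_{10d} = 4.11% × √10 = 12.997%.
ES multiplier = φ(z)/(1−α) = 0.026674/0.01 = 2.667.
ES = 12.997% × 2.667 = 34.663%; on $8,000,000: $2,773,040.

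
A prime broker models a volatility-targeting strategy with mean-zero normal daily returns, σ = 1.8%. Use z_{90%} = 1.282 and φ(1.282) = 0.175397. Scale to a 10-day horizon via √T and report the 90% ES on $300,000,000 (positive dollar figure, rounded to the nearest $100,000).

σ_{10d} = 1.8% × √10 = 5.692%.
ES multiplier = φ(z)/(1−α) = 0.175397/0.1 = 1.754.
ES = 5.692% × 1.754 = 9.984%; on $300,000,000: $29,952,000.

$30,000,000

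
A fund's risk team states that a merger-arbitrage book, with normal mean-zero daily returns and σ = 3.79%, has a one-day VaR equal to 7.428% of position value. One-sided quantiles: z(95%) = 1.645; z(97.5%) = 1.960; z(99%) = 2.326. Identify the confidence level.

Implied z = VaR/σ = 7.428 / 3.79 = 1.960.
This matches z(97.5%) = 1.960.

97.5%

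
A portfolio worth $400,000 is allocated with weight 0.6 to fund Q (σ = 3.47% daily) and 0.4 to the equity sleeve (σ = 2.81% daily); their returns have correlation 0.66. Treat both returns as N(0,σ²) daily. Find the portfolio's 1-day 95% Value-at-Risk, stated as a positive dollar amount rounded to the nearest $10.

σ_p² = 0.6²·3.47² + 0.4²·2.81² + 2·0.66·0.6·0.4·3.47·2.81 = 8.6871 (%²).
σ_p = √8.6871 = 2.947%.
At 95%, z = 1.645.
VaR = 1.645 × 2.947% = 4.848%; on $400,000 that is $19,392.

$19,390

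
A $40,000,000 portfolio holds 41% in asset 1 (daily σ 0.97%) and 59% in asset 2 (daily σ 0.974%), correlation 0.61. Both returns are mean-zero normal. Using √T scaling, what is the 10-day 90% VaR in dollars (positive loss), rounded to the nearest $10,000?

$1,420,000

σ_p = √(0.41²·0.97² + 0.59²·0.974² + 2·0.61·0.41·0.59·0.97·0.974) = 0.876%.
σ_{10d} = 0.876% × √10 = 2.770%.
z(90%) = 1.282.
VaR = 1.282 × 2.770% = 3.551%; on $40,000,000 that is $1,420,400.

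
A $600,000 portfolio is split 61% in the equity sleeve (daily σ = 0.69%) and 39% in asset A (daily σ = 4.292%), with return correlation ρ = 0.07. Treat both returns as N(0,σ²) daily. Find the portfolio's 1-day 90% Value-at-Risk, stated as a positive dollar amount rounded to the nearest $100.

σ_p² = 0.61²·0.69² + 0.39²·4.292² + 2·0.07·0.61·0.39·0.69·4.292 = 3.0777 (%²).
σ_p = √3.0777 = 1.754%.
At 90%, z = 1.282.
VaR = 1.282 × 1.754% = 2.249%; on $600,000 that is $13,494.

$13,500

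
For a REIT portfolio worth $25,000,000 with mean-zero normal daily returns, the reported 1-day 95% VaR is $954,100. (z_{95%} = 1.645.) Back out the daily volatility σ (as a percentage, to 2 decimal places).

2.32%

VaR as a fraction: $954,100 / $25,000,000 = 3.816%.
σ = VaR / z = 3.816% / 1.645 = 2.320%.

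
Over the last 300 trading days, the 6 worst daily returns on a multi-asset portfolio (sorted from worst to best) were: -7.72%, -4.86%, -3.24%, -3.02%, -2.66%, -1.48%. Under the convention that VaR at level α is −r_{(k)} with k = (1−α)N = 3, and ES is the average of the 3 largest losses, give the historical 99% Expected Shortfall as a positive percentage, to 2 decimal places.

5.27%

The 3 worst returns sum to -15.82%.
ES = −(-15.82%) / 3 = 5.2733…% ≈ 5.27%.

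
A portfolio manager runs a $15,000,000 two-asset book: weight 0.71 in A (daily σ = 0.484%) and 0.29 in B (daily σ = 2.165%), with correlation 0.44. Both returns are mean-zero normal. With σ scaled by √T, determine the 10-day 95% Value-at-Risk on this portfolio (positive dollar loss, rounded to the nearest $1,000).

σ_p = √(0.71²·0.484² + 0.29²·2.165² + 2·0.44·0.71·0.29·0.484·2.165) = 0.838%.
σ_{10d} = 0.838% × √10 = 2.650%.
z(95%) = 1.645.
VaR = 1.645 × 2.650% = 4.359%; on $15,000,000 that is $653,850.

$654,000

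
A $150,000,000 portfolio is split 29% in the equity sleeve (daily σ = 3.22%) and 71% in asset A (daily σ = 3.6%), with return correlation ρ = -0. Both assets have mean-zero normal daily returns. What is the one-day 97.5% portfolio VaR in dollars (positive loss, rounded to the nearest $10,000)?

σ_p² = 0.29²·3.22² + 0.71²·3.6² + 2·-0·0.29·0.71·3.22·3.6 = 7.4051 (%²).
σ_p = √7.4051 = 2.721%.
At 97.5%, z = 1.960.
VaR = 1.960 × 2.721% = 5.333%; on $150,000,000 that is $7,999,500.

$8,000,000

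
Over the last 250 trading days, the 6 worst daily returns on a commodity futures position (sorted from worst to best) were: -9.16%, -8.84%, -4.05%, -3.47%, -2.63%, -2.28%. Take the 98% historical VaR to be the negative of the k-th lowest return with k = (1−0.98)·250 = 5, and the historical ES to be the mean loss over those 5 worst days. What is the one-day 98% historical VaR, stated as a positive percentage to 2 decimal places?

k = 5; the 5th lowest return is -2.63%, so VaR = 2.63%.

2.63%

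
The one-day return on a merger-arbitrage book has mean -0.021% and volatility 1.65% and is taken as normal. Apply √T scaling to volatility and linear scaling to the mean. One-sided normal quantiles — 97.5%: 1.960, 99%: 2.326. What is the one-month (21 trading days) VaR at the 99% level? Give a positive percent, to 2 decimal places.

σ_{21d} = 1.65% × √21 = 7.561%; μ_{21d} = 21 × -0.021% = -0.441%.
VaR = −(-0.441%) + 2.326 × 7.561% = 18.028%.

18.03%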